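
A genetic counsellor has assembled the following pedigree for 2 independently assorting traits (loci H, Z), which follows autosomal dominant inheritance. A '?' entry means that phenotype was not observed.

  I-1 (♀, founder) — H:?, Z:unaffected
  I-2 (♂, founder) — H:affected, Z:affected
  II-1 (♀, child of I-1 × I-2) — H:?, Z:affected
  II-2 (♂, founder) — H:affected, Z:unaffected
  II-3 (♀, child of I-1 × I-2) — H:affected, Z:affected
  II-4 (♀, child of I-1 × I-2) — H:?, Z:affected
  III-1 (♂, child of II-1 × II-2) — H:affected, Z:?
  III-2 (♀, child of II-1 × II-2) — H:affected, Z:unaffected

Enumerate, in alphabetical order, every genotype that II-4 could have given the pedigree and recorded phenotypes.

II-4 ∈ {HH Zz, Hh Zz, hh Zz}

H/I-1 ? ·: hh|Hh|HH
H/I-2 aff ·: Hh|HH
H/II-1 ? I-1×I-2: hh|Hh|HH
H/II-2 aff ·: Hh|HH
H/II-3 aff I-1×I-2: Hh|HH
H/II-4 ? I-1×I-2: hh|Hh|HH
H/III-1 aff II-1×II-2: Hh|HH
H/III-2 aff II-1×II-2: Hh|HH
⇒ H over [I-1,I-2,II-1,II-2,II-3,II-4,III-1,III-2]: 227 consistent
Z/I-1 un ·: zz
Z/I-2 aff ·: Zz|ZZ
Z/II-1 aff I-1×I-2: Zz
Z/II-2 un ·: zz
Z/II-3 aff I-1×I-2: Zz
Z/II-4 aff I-1×I-2: Zz
Z/III-1 ? II-1×II-2: zz|Zz
Z/III-2 un II-1×II-2: zz
⇒ Z over [I-1,I-2,II-1,II-2,II-3,II-4,III-1,III-2]: 4 consistent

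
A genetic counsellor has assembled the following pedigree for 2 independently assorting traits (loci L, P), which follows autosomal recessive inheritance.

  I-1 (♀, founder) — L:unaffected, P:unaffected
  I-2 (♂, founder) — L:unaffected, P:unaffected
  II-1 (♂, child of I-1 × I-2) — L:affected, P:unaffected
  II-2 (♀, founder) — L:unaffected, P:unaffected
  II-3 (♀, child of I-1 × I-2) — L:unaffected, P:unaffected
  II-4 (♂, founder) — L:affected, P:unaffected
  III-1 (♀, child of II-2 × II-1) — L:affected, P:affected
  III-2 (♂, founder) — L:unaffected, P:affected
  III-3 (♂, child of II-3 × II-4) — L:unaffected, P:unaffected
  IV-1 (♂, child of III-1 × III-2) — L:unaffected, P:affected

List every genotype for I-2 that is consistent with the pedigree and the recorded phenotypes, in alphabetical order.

I-2 ∈ {Ll PP, Ll Pp}

L/I-1 un ·: Ll
L/I-2 un ·: Ll
L/II-1 aff I-1×I-2: ll
L/II-2 un ·: Ll
L/II-3 un I-1×I-2: LL|Ll
L/II-4 aff ·: ll
L/III-1 aff II-2×II-1: ll
L/III-2 un ·: LL|Ll
L/III-3 un II-3×II-4: Ll
L/IV-1 un III-1×III-2: Ll
⇒ L over [I-1,I-2,II-1,II-2,II-3,II-4,III-1,III-2,III-3,IV-1]: 4 consistent
P/I-1 un ·: PP|Pp
P/I-2 un ·: PP|Pp
P/II-1 un I-1×I-2: Pp
P/II-2 un ·: Pp
P/II-3 un I-1×I-2: PP|Pp
P/II-4 un ·: PP|Pp
P/III-1 aff II-2×II-1: pp
P/III-2 aff ·: pp
P/III-3 un II-3×II-4: PP|Pp
P/IV-1 aff III-1×III-2: pp
⇒ P over [I-1,I-2,II-1,II-2,II-3,II-4,III-1,III-2,III-3,IV-1]: 21 consistent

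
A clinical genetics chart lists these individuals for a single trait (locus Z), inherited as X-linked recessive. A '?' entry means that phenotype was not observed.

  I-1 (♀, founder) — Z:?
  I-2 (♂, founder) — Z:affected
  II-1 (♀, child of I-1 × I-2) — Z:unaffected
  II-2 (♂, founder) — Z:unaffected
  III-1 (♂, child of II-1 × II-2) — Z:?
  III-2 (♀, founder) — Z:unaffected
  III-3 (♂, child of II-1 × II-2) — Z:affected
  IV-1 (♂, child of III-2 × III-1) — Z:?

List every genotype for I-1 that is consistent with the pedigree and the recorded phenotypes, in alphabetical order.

Z/I-1 ? ·: X^ZX^Z|X^ZX^z
Z/I-2 aff ·: X^zY
Z/II-1 un I-1×I-2: X^ZX^z
Z/II-2 un ·: X^ZY
Z/III-1 ? II-1×II-2: X^ZY|X^zY
Z/III-2 un ·: X^ZX^Z|X^ZX^z
Z/III-3 aff II-1×II-2: X^zY
Z/IV-1 ? III-2×III-1: X^ZY|X^zY
⇒ Z over [I-1,I-2,II-1,II-2,III-1,III-2,III-3,IV-1]: 12 consistent

I-1 ∈ {X^ZX^Z, X^ZX^z}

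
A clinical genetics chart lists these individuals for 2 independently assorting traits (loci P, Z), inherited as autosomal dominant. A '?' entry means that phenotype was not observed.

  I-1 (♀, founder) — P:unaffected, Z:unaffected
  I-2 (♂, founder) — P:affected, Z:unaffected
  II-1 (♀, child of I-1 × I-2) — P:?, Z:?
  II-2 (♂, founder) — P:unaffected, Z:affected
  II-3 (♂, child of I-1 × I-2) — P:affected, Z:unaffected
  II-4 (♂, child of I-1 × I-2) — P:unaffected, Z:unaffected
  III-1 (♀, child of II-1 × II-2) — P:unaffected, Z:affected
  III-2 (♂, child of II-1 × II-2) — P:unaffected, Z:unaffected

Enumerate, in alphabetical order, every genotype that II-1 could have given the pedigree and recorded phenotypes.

P/I-1 un ·: pp
P/I-2 aff ·: Pp
P/II-1 ? I-1×I-2: pp|Pp
P/II-2 un ·: pp
P/II-3 aff I-1×I-2: Pp
P/II-4 un I-1×I-2: pp
P/III-1 un II-1×II-2: pp
P/III-2 un II-1×II-2: pp
⇒ P over [I-1,I-2,II-1,II-2,II-3,II-4,III-1,III-2]: 2 consistent
Z/I-1 un ·: zz
Z/I-2 un ·: zz
Z/II-1 ? I-1×I-2: zz
Z/II-2 aff ·: Zz
Z/II-3 un I-1×I-2: zz
Z/II-4 un I-1×I-2: zz
Z/III-1 aff II-1×II-2: Zz
Z/III-2 un II-1×II-2: zz
⇒ Z over [I-1,I-2,II-1,II-2,II-3,II-4,III-1,III-2]: 1 consistent

II-1 ∈ {Pp zz, pp zz}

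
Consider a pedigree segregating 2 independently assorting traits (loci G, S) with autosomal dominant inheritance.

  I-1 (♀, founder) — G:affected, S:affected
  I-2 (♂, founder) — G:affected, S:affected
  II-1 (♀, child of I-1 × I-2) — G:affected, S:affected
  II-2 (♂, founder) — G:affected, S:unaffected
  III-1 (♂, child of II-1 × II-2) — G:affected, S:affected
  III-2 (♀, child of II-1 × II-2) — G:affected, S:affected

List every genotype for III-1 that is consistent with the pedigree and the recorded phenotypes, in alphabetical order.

G/I-1 aff ·: Gg|GG
G/I-2 aff ·: Gg|GG
G/II-1 aff I-1×I-2: Gg|GG
G/II-2 aff ·: Gg|GG
G/III-1 aff II-1×II-2: Gg|GG
G/III-2 aff II-1×II-2: Gg|GG
⇒ G over [I-1,I-2,II-1,II-2,III-1,III-2]: 44 consistent
S/I-1 aff ·: Ss|SS
S/I-2 aff ·: Ss|SS
S/II-1 aff I-1×I-2: Ss|SS
S/II-2 un ·: ss
S/III-1 aff II-1×II-2: Ss
S/III-2 aff II-1×II-2: Ss
⇒ S over [I-1,I-2,II-1,II-2,III-1,III-2]: 7 consistent

III-1 ∈ {GG Ss, Gg Ss}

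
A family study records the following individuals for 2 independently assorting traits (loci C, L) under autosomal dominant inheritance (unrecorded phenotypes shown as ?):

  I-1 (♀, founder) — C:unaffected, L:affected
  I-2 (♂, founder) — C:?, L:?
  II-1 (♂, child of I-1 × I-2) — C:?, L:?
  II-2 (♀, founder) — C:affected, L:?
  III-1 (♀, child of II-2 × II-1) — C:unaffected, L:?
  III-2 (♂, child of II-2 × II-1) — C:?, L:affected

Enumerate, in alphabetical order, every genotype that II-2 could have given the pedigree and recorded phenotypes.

II-2 ∈ {Cc LL, Cc Ll, Cc ll}

C/I-1 un ·: cc
C/I-2 ? ·: cc|Cc|CC
C/II-1 ? I-1×I-2: cc|Cc
C/II-2 aff ·: Cc
C/III-1 un II-2×II-1: cc
C/III-2 ? II-2×II-1: cc|Cc|CC
⇒ C over [I-1,I-2,II-1,II-2,III-1,III-2]: 10 consistent
L/I-1 aff ·: Ll|LL
L/I-2 ? ·: ll|Ll|LL
L/II-1 ? I-1×I-2: ll|Ll|LL
L/II-2 ? ·: ll|Ll|LL
L/III-1 ? II-2×II-1: ll|Ll|LL
L/III-2 aff II-2×II-1: Ll|LL
⇒ L over [I-1,I-2,II-1,II-2,III-1,III-2]: 90 consistent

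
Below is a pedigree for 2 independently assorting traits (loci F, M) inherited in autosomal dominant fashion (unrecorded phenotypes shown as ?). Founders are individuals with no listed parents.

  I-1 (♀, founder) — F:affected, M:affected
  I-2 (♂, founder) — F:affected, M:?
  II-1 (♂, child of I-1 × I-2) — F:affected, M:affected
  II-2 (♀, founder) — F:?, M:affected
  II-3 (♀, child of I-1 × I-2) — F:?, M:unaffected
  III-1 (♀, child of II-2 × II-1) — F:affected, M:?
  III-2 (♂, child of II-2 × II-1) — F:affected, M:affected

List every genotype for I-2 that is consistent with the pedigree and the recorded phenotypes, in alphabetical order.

F/I-1 aff ·: Ff|FF
F/I-2 aff ·: Ff|FF
F/II-1 aff I-1×I-2: Ff|FF
F/II-2 ? ·: ff|Ff|FF
F/II-3 ? I-1×I-2: ff|Ff|FF
F/III-1 aff II-2×II-1: Ff|FF
F/III-2 aff II-2×II-1: Ff|FF
⇒ F over [I-1,I-2,II-1,II-2,II-3,III-1,III-2]: 111 consistent
M/I-1 aff ·: Mm
M/I-2 ? ·: mm|Mm
M/II-1 aff I-1×I-2: Mm|MM
M/II-2 aff ·: Mm|MM
M/II-3 un I-1×I-2: mm
M/III-1 ? II-2×II-1: mm|Mm|MM
M/III-2 aff II-2×II-1: Mm|MM
⇒ M over [I-1,I-2,II-1,II-2,II-3,III-1,III-2]: 25 consistent

I-2 ∈ {FF Mm, FF mm, Ff Mm, Ff mm}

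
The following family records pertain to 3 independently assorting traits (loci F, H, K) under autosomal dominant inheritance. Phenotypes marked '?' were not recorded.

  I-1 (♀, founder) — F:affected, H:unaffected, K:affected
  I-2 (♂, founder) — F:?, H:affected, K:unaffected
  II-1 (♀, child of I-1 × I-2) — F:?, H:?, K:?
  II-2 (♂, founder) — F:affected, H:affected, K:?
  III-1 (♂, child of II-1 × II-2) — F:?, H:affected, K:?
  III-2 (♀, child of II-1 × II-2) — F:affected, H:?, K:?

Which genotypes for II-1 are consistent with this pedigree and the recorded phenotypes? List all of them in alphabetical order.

F/I-1 aff ·: Ff|FF
F/I-2 ? ·: ff|Ff|FF
F/II-1 ? I-1×I-2: ff|Ff|FF
F/II-2 aff ·: Ff|FF
F/III-1 ? II-1×II-2: ff|Ff|FF
F/III-2 aff II-1×II-2: Ff|FF
⇒ F over [I-1,I-2,II-1,II-2,III-1,III-2]: 76 consistent
H/I-1 un ·: hh
H/I-2 aff ·: Hh|HH
H/II-1 ? I-1×I-2: hh|Hh
H/II-2 aff ·: Hh|HH
H/III-1 aff II-1×II-2: Hh|HH
H/III-2 ? II-1×II-2: hh|Hh|HH
⇒ H over [I-1,I-2,II-1,II-2,III-1,III-2]: 23 consistent
K/I-1 aff ·: Kk|KK
K/I-2 un ·: kk
K/II-1 ? I-1×I-2: kk|Kk
K/II-2 ? ·: kk|Kk|KK
K/III-1 ? II-1×II-2: kk|Kk|KK
K/III-2 ? II-1×II-2: kk|Kk|KK
⇒ K over [I-1,I-2,II-1,II-2,III-1,III-2]: 40 consistent

II-1 ∈ {FF Hh Kk, FF Hh kk, FF hh Kk, FF hh kk, Ff Hh Kk, Ff Hh kk, Ff hh Kk, Ff hh kk, ff Hh Kk, ff Hh kk, ff hh Kk, ff hh kk}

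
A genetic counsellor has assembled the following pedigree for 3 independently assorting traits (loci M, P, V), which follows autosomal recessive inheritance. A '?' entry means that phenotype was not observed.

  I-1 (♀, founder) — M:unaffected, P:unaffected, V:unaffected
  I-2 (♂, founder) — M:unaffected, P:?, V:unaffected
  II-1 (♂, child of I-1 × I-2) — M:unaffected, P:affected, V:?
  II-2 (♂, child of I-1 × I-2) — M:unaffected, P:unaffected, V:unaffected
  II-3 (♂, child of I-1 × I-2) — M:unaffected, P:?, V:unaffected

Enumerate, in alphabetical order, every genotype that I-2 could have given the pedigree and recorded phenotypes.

I-2 ∈ {MM Pp VV, MM Pp Vv, MM pp VV, MM pp Vv, Mm Pp VV, Mm Pp Vv, Mm pp VV, Mm pp Vv}

M/I-1 un ·: MM|Mm
M/I-2 un ·: MM|Mm
M/II-1 un I-1×I-2: MM|Mm
M/II-2 un I-1×I-2: MM|Mm
M/II-3 un I-1×I-2: MM|Mm
⇒ M over [I-1,I-2,II-1,II-2,II-3]: 25 consistent
P/I-1 un ·: Pp
P/I-2 ? ·: Pp|pp
P/II-1 aff I-1×I-2: pp
P/II-2 un I-1×I-2: PP|Pp
P/II-3 ? I-1×I-2: PP|Pp|pp
⇒ P over [I-1,I-2,II-1,II-2,II-3]: 8 consistent
V/I-1 un ·: VV|Vv
V/I-2 un ·: VV|Vv
V/II-1 ? I-1×I-2: VV|Vv|vv
V/II-2 un I-1×I-2: VV|Vv
V/II-3 un I-1×I-2: VV|Vv
⇒ V over [I-1,I-2,II-1,II-2,II-3]: 29 consistent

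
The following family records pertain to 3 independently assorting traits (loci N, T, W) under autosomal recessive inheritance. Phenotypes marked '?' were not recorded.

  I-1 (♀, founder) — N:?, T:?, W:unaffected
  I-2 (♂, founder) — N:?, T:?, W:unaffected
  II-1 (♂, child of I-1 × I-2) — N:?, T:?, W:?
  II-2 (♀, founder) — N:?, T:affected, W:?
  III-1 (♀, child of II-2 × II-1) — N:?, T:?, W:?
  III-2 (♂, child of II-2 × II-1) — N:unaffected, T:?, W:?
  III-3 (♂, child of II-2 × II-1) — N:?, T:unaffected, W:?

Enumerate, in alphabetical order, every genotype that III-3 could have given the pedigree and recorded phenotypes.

III-3 ∈ {NN Tt WW, NN Tt Ww, NN Tt ww, Nn Tt WW, Nn Tt Ww, Nn Tt ww, nn Tt WW, nn Tt Ww, nn Tt ww}

N/I-1 ? ·: NN|Nn|nn
N/I-2 ? ·: NN|Nn|nn
N/II-1 ? I-1×I-2: NN|Nn|nn
N/II-2 ? ·: NN|Nn|nn
N/III-1 ? II-2×II-1: NN|Nn|nn
N/III-2 un II-2×II-1: NN|Nn
N/III-3 ? II-2×II-1: NN|Nn|nn
⇒ N over [I-1,I-2,II-1,II-2,III-1,III-2,III-3]: 270 consistent
T/I-1 ? ·: TT|Tt|tt
T/I-2 ? ·: TT|Tt|tt
T/II-1 ? I-1×I-2: TT|Tt
T/II-2 aff ·: tt
T/III-1 ? II-2×II-1: Tt|tt
T/III-2 ? II-2×II-1: Tt|tt
T/III-3 un II-2×II-1: Tt
⇒ T over [I-1,I-2,II-1,II-2,III-1,III-2,III-3]: 32 consistent
W/I-1 un ·: WW|Ww
W/I-2 un ·: WW|Ww
W/II-1 ? I-1×I-2: WW|Ww|ww
W/II-2 ? ·: WW|Ww|ww
W/III-1 ? II-2×II-1: WW|Ww|ww
W/III-2 ? II-2×II-1: WW|Ww|ww
W/III-3 ? II-2×II-1: WW|Ww|ww
⇒ W over [I-1,I-2,II-1,II-2,III-1,III-2,III-3]: 179 consistent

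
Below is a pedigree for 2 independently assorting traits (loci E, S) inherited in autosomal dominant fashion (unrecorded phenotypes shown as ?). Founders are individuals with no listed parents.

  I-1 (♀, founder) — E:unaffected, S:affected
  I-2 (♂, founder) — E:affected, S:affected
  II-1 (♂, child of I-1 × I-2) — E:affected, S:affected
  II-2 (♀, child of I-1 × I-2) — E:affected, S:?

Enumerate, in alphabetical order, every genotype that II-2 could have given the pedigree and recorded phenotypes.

E/I-1 un ·: ee
E/I-2 aff ·: Ee|EE
E/II-1 aff I-1×I-2: Ee
E/II-2 aff I-1×I-2: Ee
⇒ E over [I-1,I-2,II-1,II-2]: 2 consistent
S/I-1 aff ·: Ss|SS
S/I-2 aff ·: Ss|SS
S/II-1 aff I-1×I-2: Ss|SS
S/II-2 ? I-1×I-2: ss|Ss|SS
⇒ S over [I-1,I-2,II-1,II-2]: 15 consistent

II-2 ∈ {Ee SS, Ee Ss, Ee ss}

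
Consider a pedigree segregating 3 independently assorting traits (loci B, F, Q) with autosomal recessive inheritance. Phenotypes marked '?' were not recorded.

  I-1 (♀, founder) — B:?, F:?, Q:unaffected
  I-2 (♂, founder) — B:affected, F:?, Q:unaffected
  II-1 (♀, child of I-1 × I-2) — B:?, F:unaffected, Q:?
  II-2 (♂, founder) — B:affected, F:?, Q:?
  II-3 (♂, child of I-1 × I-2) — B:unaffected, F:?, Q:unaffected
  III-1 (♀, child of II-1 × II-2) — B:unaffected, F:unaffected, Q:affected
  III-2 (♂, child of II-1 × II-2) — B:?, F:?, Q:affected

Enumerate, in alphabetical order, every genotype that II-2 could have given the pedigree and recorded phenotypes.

B/I-1 ? ·: BB|Bb
B/I-2 aff ·: bb
B/II-1 ? I-1×I-2: Bb
B/II-2 aff ·: bb
B/II-3 un I-1×I-2: Bb
B/III-1 un II-1×II-2: Bb
B/III-2 ? II-1×II-2: Bb|bb
⇒ B over [I-1,I-2,II-1,II-2,II-3,III-1,III-2]: 4 consistent
F/I-1 ? ·: FF|Ff|ff
F/I-2 ? ·: FF|Ff|ff
F/II-1 un I-1×I-2: FF|Ff
F/II-2 ? ·: FF|Ff|ff
F/II-3 ? I-1×I-2: FF|Ff|ff
F/III-1 un II-1×II-2: FF|Ff
F/III-2 ? II-1×II-2: FF|Ff|ff
⇒ F over [I-1,I-2,II-1,II-2,II-3,III-1,III-2]: 204 consistent
Q/I-1 un ·: QQ|Qq
Q/I-2 un ·: QQ|Qq
Q/II-1 ? I-1×I-2: Qq|qq
Q/II-2 ? ·: Qq|qq
Q/II-3 un I-1×I-2: QQ|Qq
Q/III-1 aff II-1×II-2: qq
Q/III-2 aff II-1×II-2: qq
⇒ Q over [I-1,I-2,II-1,II-2,II-3,III-1,III-2]: 16 consistent

II-2 ∈ {bb FF Qq, bb FF qq, bb Ff Qq, bb Ff qq, bb ff Qq, bb ff qq}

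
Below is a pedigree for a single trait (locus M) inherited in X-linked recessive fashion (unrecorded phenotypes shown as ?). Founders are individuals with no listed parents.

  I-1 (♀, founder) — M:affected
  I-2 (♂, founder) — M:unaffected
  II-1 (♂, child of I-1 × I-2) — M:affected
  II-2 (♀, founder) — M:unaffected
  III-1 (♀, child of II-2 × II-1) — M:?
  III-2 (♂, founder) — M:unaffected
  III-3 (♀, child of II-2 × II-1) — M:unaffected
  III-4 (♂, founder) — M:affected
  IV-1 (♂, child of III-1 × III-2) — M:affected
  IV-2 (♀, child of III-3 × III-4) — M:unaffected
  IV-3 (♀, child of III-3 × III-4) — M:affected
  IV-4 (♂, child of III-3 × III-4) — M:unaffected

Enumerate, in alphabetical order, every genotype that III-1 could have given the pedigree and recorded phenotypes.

III-1 ∈ {X^MX^m, X^mX^m}

M/I-1 aff ·: X^mX^m
M/I-2 un ·: X^MY
M/II-1 aff I-1×I-2: X^mY
M/II-2 un ·: X^MX^M|X^MX^m
M/III-1 ? II-2×II-1: X^MX^m|X^mX^m
M/III-2 un ·: X^MY
M/III-3 un II-2×II-1: X^MX^m
M/III-4 aff ·: X^mY
M/IV-1 aff III-1×III-2: X^mY
M/IV-2 un III-3×III-4: X^MX^m
M/IV-3 aff III-3×III-4: X^mX^m
M/IV-4 un III-3×III-4: X^MY
⇒ M over [I-1,I-2,II-1,II-2,III-1,III-2,III-3,III-4,IV-1,IV-2,IV-3,IV-4]: 3 consistent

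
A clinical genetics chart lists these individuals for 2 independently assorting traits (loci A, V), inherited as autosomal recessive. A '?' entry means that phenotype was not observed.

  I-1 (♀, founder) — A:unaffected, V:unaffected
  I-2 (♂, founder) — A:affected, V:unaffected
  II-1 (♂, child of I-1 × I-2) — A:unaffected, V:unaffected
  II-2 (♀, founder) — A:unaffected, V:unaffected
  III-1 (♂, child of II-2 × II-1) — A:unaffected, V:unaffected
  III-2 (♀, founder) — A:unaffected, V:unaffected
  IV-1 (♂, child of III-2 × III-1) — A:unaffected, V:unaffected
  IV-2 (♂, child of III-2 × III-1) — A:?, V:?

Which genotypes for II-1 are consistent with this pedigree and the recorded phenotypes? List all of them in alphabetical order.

II-1 ∈ {Aa VV, Aa Vv}

A/I-1 un ·: AA|Aa
A/I-2 aff ·: aa
A/II-1 un I-1×I-2: Aa
A/II-2 un ·: AA|Aa
A/III-1 un II-2×II-1: AA|Aa
A/III-2 un ·: AA|Aa
A/IV-1 un III-2×III-1: AA|Aa
A/IV-2 ? III-2×III-1: AA|Aa|aa
⇒ A over [I-1,I-2,II-1,II-2,III-1,III-2,IV-1,IV-2]: 60 consistent
V/I-1 un ·: VV|Vv
V/I-2 un ·: VV|Vv
V/II-1 un I-1×I-2: VV|Vv
V/II-2 un ·: VV|Vv
V/III-1 un II-2×II-1: VV|Vv
V/III-2 un ·: VV|Vv
V/IV-1 un III-2×III-1: VV|Vv
V/IV-2 ? III-2×III-1: VV|Vv|vv
⇒ V over [I-1,I-2,II-1,II-2,III-1,III-2,IV-1,IV-2]: 170 consistent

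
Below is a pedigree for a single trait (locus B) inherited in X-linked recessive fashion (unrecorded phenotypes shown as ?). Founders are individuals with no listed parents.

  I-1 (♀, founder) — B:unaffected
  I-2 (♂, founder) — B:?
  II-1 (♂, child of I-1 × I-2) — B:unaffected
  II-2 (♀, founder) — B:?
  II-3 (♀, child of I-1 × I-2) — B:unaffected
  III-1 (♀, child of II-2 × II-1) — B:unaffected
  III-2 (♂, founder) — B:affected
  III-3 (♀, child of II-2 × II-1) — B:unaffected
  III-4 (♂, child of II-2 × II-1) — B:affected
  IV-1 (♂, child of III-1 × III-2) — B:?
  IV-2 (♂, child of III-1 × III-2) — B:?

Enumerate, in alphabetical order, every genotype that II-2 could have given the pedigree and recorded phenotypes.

B/I-1 un ·: X^BX^B|X^BX^b
B/I-2 ? ·: X^BY|X^bY
B/II-1 un I-1×I-2: X^BY
B/II-2 ? ·: X^BX^b|X^bX^b
B/II-3 un I-1×I-2: X^BX^B|X^BX^b
B/III-1 un II-2×II-1: X^BX^B|X^BX^b
B/III-2 aff ·: X^bY
B/III-3 un II-2×II-1: X^BX^B|X^BX^b
B/III-4 aff II-2×II-1: X^bY
B/IV-1 ? III-1×III-2: X^BY|X^bY
B/IV-2 ? III-1×III-2: X^BY|X^bY
⇒ B over [I-1,I-2,II-1,II-2,II-3,III-1,III-2,III-3,III-4,IV-1,IV-2]: 70 consistent

II-2 ∈ {X^BX^b, X^bX^b}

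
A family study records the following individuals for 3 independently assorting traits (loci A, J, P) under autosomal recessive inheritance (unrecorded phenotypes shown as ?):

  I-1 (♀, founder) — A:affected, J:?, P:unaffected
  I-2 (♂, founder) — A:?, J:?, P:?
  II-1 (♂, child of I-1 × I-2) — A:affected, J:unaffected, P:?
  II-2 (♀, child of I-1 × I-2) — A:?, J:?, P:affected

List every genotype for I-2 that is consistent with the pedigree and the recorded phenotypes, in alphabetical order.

I-2 ∈ {Aa JJ Pp, Aa JJ pp, Aa Jj Pp, Aa Jj pp, Aa jj Pp, Aa jj pp, aa JJ Pp, aa JJ pp, aa Jj Pp, aa Jj pp, aa jj Pp, aa jj pp}

A/I-1 aff ·: aa
A/I-2 ? ·: Aa|aa
A/II-1 aff I-1×I-2: aa
A/II-2 ? I-1×I-2: Aa|aa
⇒ A over [I-1,I-2,II-1,II-2]: 3 consistent
J/I-1 ? ·: JJ|Jj|jj
J/I-2 ? ·: JJ|Jj|jj
J/II-1 un I-1×I-2: JJ|Jj
J/II-2 ? I-1×I-2: JJ|Jj|jj
⇒ J over [I-1,I-2,II-1,II-2]: 21 consistent
P/I-1 un ·: Pp
P/I-2 ? ·: Pp|pp
P/II-1 ? I-1×I-2: PP|Pp|pp
P/II-2 aff I-1×I-2: pp
⇒ P over [I-1,I-2,II-1,II-2]: 5 consistent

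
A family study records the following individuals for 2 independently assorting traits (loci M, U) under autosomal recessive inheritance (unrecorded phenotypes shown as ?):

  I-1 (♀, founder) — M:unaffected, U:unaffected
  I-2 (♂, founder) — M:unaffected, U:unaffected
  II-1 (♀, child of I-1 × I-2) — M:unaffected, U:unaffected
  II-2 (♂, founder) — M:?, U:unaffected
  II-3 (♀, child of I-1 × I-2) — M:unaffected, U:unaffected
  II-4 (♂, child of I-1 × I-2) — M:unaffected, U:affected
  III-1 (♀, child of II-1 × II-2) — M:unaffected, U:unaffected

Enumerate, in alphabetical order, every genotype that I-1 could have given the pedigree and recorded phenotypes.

I-1 ∈ {MM Uu, Mm Uu}

M/I-1 un ·: MM|Mm
M/I-2 un ·: MM|Mm
M/II-1 un I-1×I-2: MM|Mm
M/II-2 ? ·: MM|Mm|mm
M/II-3 un I-1×I-2: MM|Mm
M/II-4 un I-1×I-2: MM|Mm
M/III-1 un II-1×II-2: MM|Mm
⇒ M over [I-1,I-2,II-1,II-2,II-3,II-4,III-1]: 112 consistent
U/I-1 un ·: Uu
U/I-2 un ·: Uu
U/II-1 un I-1×I-2: UU|Uu
U/II-2 un ·: UU|Uu
U/II-3 un I-1×I-2: UU|Uu
U/II-4 aff I-1×I-2: uu
U/III-1 un II-1×II-2: UU|Uu
⇒ U over [I-1,I-2,II-1,II-2,II-3,II-4,III-1]: 14 consistent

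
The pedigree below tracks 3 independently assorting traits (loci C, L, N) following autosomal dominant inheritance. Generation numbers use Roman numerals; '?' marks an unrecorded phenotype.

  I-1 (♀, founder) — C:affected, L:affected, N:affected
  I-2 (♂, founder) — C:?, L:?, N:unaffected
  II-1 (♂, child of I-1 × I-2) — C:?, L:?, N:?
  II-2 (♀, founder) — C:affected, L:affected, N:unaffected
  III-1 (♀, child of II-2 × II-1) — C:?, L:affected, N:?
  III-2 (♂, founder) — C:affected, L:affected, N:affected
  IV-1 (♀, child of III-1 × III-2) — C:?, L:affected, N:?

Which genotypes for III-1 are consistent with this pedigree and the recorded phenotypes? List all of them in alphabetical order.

III-1 ∈ {CC LL Nn, CC LL nn, CC Ll Nn, CC Ll nn, Cc LL Nn, Cc LL nn, Cc Ll Nn, Cc Ll nn, cc LL Nn, cc LL nn, cc Ll Nn, cc Ll nn}

C/I-1 aff ·: Cc|CC
C/I-2 ? ·: cc|Cc|CC
C/II-1 ? I-1×I-2: cc|Cc|CC
C/II-2 aff ·: Cc|CC
C/III-1 ? II-2×II-1: cc|Cc|CC
C/III-2 aff ·: Cc|CC
C/IV-1 ? III-1×III-2: cc|Cc|CC
⇒ C over [I-1,I-2,II-1,II-2,III-1,III-2,IV-1]: 165 consistent
L/I-1 aff ·: Ll|LL
L/I-2 ? ·: ll|Ll|LL
L/II-1 ? I-1×I-2: ll|Ll|LL
L/II-2 aff ·: Ll|LL
L/III-1 aff II-2×II-1: Ll|LL
L/III-2 aff ·: Ll|LL
L/IV-1 aff III-1×III-2: Ll|LL
⇒ L over [I-1,I-2,II-1,II-2,III-1,III-2,IV-1]: 126 consistent
N/I-1 aff ·: Nn|NN
N/I-2 un ·: nn
N/II-1 ? I-1×I-2: nn|Nn
N/II-2 un ·: nn
N/III-1 ? II-2×II-1: nn|Nn
N/III-2 aff ·: Nn|NN
N/IV-1 ? III-1×III-2: nn|Nn|NN
⇒ N over [I-1,I-2,II-1,II-2,III-1,III-2,IV-1]: 19 consistent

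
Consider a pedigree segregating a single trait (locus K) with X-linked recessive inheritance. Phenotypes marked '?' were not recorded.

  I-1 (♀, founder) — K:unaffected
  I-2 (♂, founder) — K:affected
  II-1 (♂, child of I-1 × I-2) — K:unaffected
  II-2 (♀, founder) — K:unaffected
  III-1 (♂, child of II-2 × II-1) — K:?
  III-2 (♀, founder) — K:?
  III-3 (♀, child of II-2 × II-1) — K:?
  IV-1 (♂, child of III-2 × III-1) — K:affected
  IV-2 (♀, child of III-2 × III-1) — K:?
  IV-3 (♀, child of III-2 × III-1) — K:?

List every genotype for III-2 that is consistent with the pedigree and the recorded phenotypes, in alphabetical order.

K/I-1 un ·: X^KX^K|X^KX^k
K/I-2 aff ·: X^kY
K/II-1 un I-1×I-2: X^KY
K/II-2 un ·: X^KX^K|X^KX^k
K/III-1 ? II-2×II-1: X^KY|X^kY
K/III-2 ? ·: X^KX^k|X^kX^k
K/III-3 ? II-2×II-1: X^KX^K|X^KX^k
K/IV-1 aff III-2×III-1: X^kY
K/IV-2 ? III-2×III-1: X^KX^K|X^KX^k|X^kX^k
K/IV-3 ? III-2×III-1: X^KX^K|X^KX^k|X^kX^k
⇒ K over [I-1,I-2,II-1,II-2,III-1,III-2,III-3,IV-1,IV-2,IV-3]: 50 consistent

III-2 ∈ {X^KX^k, X^kX^k}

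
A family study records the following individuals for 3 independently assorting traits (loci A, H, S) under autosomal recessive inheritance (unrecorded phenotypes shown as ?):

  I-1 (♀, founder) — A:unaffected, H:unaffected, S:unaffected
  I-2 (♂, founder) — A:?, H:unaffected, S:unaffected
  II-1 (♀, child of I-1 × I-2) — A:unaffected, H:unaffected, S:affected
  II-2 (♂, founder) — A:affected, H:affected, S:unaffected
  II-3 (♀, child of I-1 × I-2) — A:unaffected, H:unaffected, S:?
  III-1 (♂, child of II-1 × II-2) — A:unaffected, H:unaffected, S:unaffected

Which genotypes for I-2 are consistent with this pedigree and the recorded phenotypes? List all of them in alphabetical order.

A/I-1 un ·: AA|Aa
A/I-2 ? ·: AA|Aa|aa
A/II-1 un I-1×I-2: AA|Aa
A/II-2 aff ·: aa
A/II-3 un I-1×I-2: AA|Aa
A/III-1 un II-1×II-2: Aa
⇒ A over [I-1,I-2,II-1,II-2,II-3,III-1]: 15 consistent
H/I-1 un ·: HH|Hh
H/I-2 un ·: HH|Hh
H/II-1 un I-1×I-2: HH|Hh
H/II-2 aff ·: hh
H/II-3 un I-1×I-2: HH|Hh
H/III-1 un II-1×II-2: Hh
⇒ H over [I-1,I-2,II-1,II-2,II-3,III-1]: 13 consistent
S/I-1 un ·: Ss
S/I-2 un ·: Ss
S/II-1 aff I-1×I-2: ss
S/II-2 un ·: SS|Ss
S/II-3 ? I-1×I-2: SS|Ss|ss
S/III-1 un II-1×II-2: Ss
⇒ S over [I-1,I-2,II-1,II-2,II-3,III-1]: 6 consistent

I-2 ∈ {AA HH Ss, AA Hh Ss, Aa HH Ss, Aa Hh Ss, aa HH Ss, aa Hh Ss}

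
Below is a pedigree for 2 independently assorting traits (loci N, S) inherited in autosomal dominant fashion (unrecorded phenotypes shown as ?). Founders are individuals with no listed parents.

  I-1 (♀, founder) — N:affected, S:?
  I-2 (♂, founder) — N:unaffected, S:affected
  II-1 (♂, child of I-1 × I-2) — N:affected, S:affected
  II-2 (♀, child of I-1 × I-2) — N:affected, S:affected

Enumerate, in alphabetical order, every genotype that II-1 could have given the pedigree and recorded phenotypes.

N/I-1 aff ·: Nn|NN
N/I-2 un ·: nn
N/II-1 aff I-1×I-2: Nn
N/II-2 aff I-1×I-2: Nn
⇒ N over [I-1,I-2,II-1,II-2]: 2 consistent
S/I-1 ? ·: ss|Ss|SS
S/I-2 aff ·: Ss|SS
S/II-1 aff I-1×I-2: Ss|SS
S/II-2 aff I-1×I-2: Ss|SS
⇒ S over [I-1,I-2,II-1,II-2]: 15 consistent

II-1 ∈ {Nn SS, Nn Ss}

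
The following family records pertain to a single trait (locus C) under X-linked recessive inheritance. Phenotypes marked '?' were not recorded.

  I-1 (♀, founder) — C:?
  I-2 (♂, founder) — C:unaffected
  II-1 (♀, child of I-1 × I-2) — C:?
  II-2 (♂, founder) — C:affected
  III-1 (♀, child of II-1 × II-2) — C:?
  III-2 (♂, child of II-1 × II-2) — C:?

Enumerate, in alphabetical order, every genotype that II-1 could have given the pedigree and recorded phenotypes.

C/I-1 ? ·: X^CX^C|X^CX^c|X^cX^c
C/I-2 un ·: X^CY
C/II-1 ? I-1×I-2: X^CX^C|X^CX^c
C/II-2 aff ·: X^cY
C/III-1 ? II-1×II-2: X^CX^c|X^cX^c
C/III-2 ? II-1×II-2: X^CY|X^cY
⇒ C over [I-1,I-2,II-1,II-2,III-1,III-2]: 10 consistent

II-1 ∈ {X^CX^C, X^CX^c}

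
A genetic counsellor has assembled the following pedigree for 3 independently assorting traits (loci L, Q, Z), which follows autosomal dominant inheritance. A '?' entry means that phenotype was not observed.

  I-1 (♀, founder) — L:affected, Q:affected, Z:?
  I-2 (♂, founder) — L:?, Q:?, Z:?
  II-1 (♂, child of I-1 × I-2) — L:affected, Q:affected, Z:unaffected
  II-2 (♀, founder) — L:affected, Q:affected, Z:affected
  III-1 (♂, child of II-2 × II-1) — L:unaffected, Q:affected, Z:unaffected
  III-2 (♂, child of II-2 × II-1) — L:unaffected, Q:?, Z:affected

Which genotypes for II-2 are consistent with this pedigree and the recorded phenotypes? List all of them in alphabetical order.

II-2 ∈ {Ll QQ Zz, Ll Qq Zz}

L/I-1 aff ·: Ll|LL
L/I-2 ? ·: ll|Ll|LL
L/II-1 aff I-1×I-2: Ll
L/II-2 aff ·: Ll
L/III-1 un II-2×II-1: ll
L/III-2 un II-2×II-1: ll
⇒ L over [I-1,I-2,II-1,II-2,III-1,III-2]: 5 consistent
Q/I-1 aff ·: Qq|QQ
Q/I-2 ? ·: qq|Qq|QQ
Q/II-1 aff I-1×I-2: Qq|QQ
Q/II-2 aff ·: Qq|QQ
Q/III-1 aff II-2×II-1: Qq|QQ
Q/III-2 ? II-2×II-1: qq|Qq|QQ
⇒ Q over [I-1,I-2,II-1,II-2,III-1,III-2]: 70 consistent
Z/I-1 ? ·: zz|Zz
Z/I-2 ? ·: zz|Zz
Z/II-1 un I-1×I-2: zz
Z/II-2 aff ·: Zz
Z/III-1 un II-2×II-1: zz
Z/III-2 aff II-2×II-1: Zz
⇒ Z over [I-1,I-2,II-1,II-2,III-1,III-2]: 4 consistent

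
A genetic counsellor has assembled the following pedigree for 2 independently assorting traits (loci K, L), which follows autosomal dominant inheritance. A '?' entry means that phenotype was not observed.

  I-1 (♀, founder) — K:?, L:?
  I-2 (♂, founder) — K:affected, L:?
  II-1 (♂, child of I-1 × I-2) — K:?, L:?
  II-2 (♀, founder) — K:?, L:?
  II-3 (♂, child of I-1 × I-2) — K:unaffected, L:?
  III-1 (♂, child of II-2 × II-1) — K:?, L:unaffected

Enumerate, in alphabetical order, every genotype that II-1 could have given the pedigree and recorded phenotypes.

K/I-1 ? ·: kk|Kk
K/I-2 aff ·: Kk
K/II-1 ? I-1×I-2: kk|Kk|KK
K/II-2 ? ·: kk|Kk|KK
K/II-3 un I-1×I-2: kk
K/III-1 ? II-2×II-1: kk|Kk|KK
⇒ K over [I-1,I-2,II-1,II-2,II-3,III-1]: 26 consistent
L/I-1 ? ·: ll|Ll|LL
L/I-2 ? ·: ll|Ll|LL
L/II-1 ? I-1×I-2: ll|Ll
L/II-2 ? ·: ll|Ll
L/II-3 ? I-1×I-2: ll|Ll|LL
L/III-1 un II-2×II-1: ll
⇒ L over [I-1,I-2,II-1,II-2,II-3,III-1]: 42 consistent

II-1 ∈ {KK Ll, KK ll, Kk Ll, Kk ll, kk Ll, kk ll}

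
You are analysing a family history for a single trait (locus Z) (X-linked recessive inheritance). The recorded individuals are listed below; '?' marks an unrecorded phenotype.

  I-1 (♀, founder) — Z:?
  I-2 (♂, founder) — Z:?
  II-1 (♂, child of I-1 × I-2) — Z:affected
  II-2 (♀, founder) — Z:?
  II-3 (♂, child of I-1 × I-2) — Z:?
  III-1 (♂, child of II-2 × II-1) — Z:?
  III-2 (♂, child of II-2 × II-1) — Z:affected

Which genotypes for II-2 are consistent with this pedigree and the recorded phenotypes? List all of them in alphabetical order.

Z/I-1 ? ·: X^ZX^z|X^zX^z
Z/I-2 ? ·: X^ZY|X^zY
Z/II-1 aff I-1×I-2: X^zY
Z/II-2 ? ·: X^ZX^z|X^zX^z
Z/II-3 ? I-1×I-2: X^ZY|X^zY
Z/III-1 ? II-2×II-1: X^ZY|X^zY
Z/III-2 aff II-2×II-1: X^zY
⇒ Z over [I-1,I-2,II-1,II-2,II-3,III-1,III-2]: 18 consistent

II-2 ∈ {X^ZX^z, X^zX^z}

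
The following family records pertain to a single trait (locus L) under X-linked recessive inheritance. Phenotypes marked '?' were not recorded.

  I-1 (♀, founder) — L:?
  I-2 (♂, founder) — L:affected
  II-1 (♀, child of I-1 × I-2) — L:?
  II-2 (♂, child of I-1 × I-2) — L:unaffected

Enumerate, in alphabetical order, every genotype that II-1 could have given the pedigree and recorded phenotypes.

L/I-1 ? ·: X^LX^L|X^LX^l
L/I-2 aff ·: X^lY
L/II-1 ? I-1×I-2: X^LX^l|X^lX^l
L/II-2 un I-1×I-2: X^LY
⇒ L over [I-1,I-2,II-1,II-2]: 3 consistent

II-1 ∈ {X^LX^l, X^lX^l}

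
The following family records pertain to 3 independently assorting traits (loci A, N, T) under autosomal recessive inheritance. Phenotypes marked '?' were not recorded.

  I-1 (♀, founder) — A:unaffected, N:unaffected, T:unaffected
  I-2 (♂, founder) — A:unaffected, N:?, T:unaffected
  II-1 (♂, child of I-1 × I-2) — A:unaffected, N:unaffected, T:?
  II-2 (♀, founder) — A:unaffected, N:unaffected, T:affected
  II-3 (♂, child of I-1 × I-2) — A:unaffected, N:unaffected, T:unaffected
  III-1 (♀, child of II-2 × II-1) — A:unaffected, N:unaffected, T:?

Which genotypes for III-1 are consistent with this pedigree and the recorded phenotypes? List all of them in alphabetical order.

III-1 ∈ {AA NN Tt, AA NN tt, AA Nn Tt, AA Nn tt, Aa NN Tt, Aa NN tt, Aa Nn Tt, Aa Nn tt}

A/I-1 un ·: AA|Aa
A/I-2 un ·: AA|Aa
A/II-1 un I-1×I-2: AA|Aa
A/II-2 un ·: AA|Aa
A/II-3 un I-1×I-2: AA|Aa
A/III-1 un II-2×II-1: AA|Aa
⇒ A over [I-1,I-2,II-1,II-2,II-3,III-1]: 45 consistent
N/I-1 un ·: NN|Nn
N/I-2 ? ·: NN|Nn|nn
N/II-1 un I-1×I-2: NN|Nn
N/II-2 un ·: NN|Nn
N/II-3 un I-1×I-2: NN|Nn
N/III-1 un II-2×II-1: NN|Nn
⇒ N over [I-1,I-2,II-1,II-2,II-3,III-1]: 53 consistent
T/I-1 un ·: TT|Tt
T/I-2 un ·: TT|Tt
T/II-1 ? I-1×I-2: TT|Tt|tt
T/II-2 aff ·: tt
T/II-3 un I-1×I-2: TT|Tt
T/III-1 ? II-2×II-1: Tt|tt
⇒ T over [I-1,I-2,II-1,II-2,II-3,III-1]: 21 consistent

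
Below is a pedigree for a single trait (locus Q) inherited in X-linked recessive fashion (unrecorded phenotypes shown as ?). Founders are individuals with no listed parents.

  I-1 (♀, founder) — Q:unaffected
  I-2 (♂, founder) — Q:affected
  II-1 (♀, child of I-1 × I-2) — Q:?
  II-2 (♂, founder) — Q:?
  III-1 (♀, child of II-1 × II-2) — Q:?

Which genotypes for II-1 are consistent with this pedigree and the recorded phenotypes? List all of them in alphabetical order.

Q/I-1 un ·: X^QX^Q|X^QX^q
Q/I-2 aff ·: X^qY
Q/II-1 ? I-1×I-2: X^QX^q|X^qX^q
Q/II-2 ? ·: X^QY|X^qY
Q/III-1 ? II-1×II-2: X^QX^Q|X^QX^q|X^qX^q
⇒ Q over [I-1,I-2,II-1,II-2,III-1]: 10 consistent

II-1 ∈ {X^QX^q, X^qX^q}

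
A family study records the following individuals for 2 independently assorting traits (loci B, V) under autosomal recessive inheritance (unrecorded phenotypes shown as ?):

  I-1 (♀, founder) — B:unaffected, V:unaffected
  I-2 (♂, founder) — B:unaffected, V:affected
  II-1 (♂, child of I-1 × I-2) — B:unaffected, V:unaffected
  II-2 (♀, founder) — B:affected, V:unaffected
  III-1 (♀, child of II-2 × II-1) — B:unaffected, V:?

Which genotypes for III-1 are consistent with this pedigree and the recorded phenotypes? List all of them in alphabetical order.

B/I-1 un ·: BB|Bb
B/I-2 un ·: BB|Bb
B/II-1 un I-1×I-2: BB|Bb
B/II-2 aff ·: bb
B/III-1 un II-2×II-1: Bb
⇒ B over [I-1,I-2,II-1,II-2,III-1]: 7 consistent
V/I-1 un ·: VV|Vv
V/I-2 aff ·: vv
V/II-1 un I-1×I-2: Vv
V/II-2 un ·: VV|Vv
V/III-1 ? II-2×II-1: VV|Vv|vv
⇒ V over [I-1,I-2,II-1,II-2,III-1]: 10 consistent

III-1 ∈ {Bb VV, Bb Vv, Bb vv}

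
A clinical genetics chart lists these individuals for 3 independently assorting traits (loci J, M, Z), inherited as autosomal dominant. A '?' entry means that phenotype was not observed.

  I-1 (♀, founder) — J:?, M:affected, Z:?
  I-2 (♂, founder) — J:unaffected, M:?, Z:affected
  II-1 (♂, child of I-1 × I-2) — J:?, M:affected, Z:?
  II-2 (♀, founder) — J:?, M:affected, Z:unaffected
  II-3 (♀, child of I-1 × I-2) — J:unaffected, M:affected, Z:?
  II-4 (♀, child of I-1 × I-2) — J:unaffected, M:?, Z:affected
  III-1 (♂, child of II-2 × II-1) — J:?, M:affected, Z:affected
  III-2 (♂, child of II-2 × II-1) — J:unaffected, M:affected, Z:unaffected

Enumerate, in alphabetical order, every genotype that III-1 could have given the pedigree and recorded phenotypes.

III-1 ∈ {JJ MM Zz, JJ Mm Zz, Jj MM Zz, Jj Mm Zz, jj MM Zz, jj Mm Zz}

J/I-1 ? ·: jj|Jj
J/I-2 un ·: jj
J/II-1 ? I-1×I-2: jj|Jj
J/II-2 ? ·: jj|Jj
J/II-3 un I-1×I-2: jj
J/II-4 un I-1×I-2: jj
J/III-1 ? II-2×II-1: jj|Jj|JJ
J/III-2 un II-2×II-1: jj
⇒ J over [I-1,I-2,II-1,II-2,II-3,II-4,III-1,III-2]: 11 consistent
M/I-1 aff ·: Mm|MM
M/I-2 ? ·: mm|Mm|MM
M/II-1 aff I-1×I-2: Mm|MM
M/II-2 aff ·: Mm|MM
M/II-3 aff I-1×I-2: Mm|MM
M/II-4 ? I-1×I-2: mm|Mm|MM
M/III-1 aff II-2×II-1: Mm|MM
M/III-2 aff II-2×II-1: Mm|MM
⇒ M over [I-1,I-2,II-1,II-2,II-3,II-4,III-1,III-2]: 211 consistent
Z/I-1 ? ·: zz|Zz|ZZ
Z/I-2 aff ·: Zz|ZZ
Z/II-1 ? I-1×I-2: Zz
Z/II-2 un ·: zz
Z/II-3 ? I-1×I-2: zz|Zz|ZZ
Z/II-4 aff I-1×I-2: Zz|ZZ
Z/III-1 aff II-2×II-1: Zz
Z/III-2 un II-2×II-1: zz
⇒ Z over [I-1,I-2,II-1,II-2,II-3,II-4,III-1,III-2]: 17 consistent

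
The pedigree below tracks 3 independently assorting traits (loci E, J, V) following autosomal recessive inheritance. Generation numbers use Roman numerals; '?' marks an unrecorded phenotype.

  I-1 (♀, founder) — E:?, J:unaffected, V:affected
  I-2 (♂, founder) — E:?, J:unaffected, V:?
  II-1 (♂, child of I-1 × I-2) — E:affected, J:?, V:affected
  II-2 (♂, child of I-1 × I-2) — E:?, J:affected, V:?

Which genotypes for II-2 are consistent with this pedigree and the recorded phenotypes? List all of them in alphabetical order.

E/I-1 ? ·: Ee|ee
E/I-2 ? ·: Ee|ee
E/II-1 aff I-1×I-2: ee
E/II-2 ? I-1×I-2: EE|Ee|ee
⇒ E over [I-1,I-2,II-1,II-2]: 8 consistent
J/I-1 un ·: Jj
J/I-2 un ·: Jj
J/II-1 ? I-1×I-2: JJ|Jj|jj
J/II-2 aff I-1×I-2: jj
⇒ J over [I-1,I-2,II-1,II-2]: 3 consistent
V/I-1 aff ·: vv
V/I-2 ? ·: Vv|vv
V/II-1 aff I-1×I-2: vv
V/II-2 ? I-1×I-2: Vv|vv
⇒ V over [I-1,I-2,II-1,II-2]: 3 consistent

II-2 ∈ {EE jj Vv, EE jj vv, Ee jj Vv, Ee jj vv, ee jj Vv, ee jj vv}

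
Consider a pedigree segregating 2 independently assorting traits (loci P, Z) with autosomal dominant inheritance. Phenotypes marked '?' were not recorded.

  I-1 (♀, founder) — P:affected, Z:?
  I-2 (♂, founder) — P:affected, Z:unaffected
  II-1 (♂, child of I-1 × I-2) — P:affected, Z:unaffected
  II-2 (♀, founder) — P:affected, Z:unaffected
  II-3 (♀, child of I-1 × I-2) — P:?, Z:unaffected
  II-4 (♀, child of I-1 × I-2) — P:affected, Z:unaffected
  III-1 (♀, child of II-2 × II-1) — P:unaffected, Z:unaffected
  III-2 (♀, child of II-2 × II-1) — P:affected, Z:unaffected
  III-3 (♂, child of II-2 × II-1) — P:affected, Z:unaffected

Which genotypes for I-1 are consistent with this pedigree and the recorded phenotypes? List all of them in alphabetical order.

I-1 ∈ {PP Zz, PP zz, Pp Zz, Pp zz}

P/I-1 aff ·: Pp|PP
P/I-2 aff ·: Pp|PP
P/II-1 aff I-1×I-2: Pp
P/II-2 aff ·: Pp
P/II-3 ? I-1×I-2: pp|Pp|PP
P/II-4 aff I-1×I-2: Pp|PP
P/III-1 un II-2×II-1: pp
P/III-2 aff II-2×II-1: Pp|PP
P/III-3 aff II-2×II-1: Pp|PP
⇒ P over [I-1,I-2,II-1,II-2,II-3,II-4,III-1,III-2,III-3]: 56 consistent
Z/I-1 ? ·: zz|Zz
Z/I-2 un ·: zz
Z/II-1 un I-1×I-2: zz
Z/II-2 un ·: zz
Z/II-3 un I-1×I-2: zz
Z/II-4 un I-1×I-2: zz
Z/III-1 un II-2×II-1: zz
Z/III-2 un II-2×II-1: zz
Z/III-3 un II-2×II-1: zz
⇒ Z over [I-1,I-2,II-1,II-2,II-3,II-4,III-1,III-2,III-3]: 2 consistent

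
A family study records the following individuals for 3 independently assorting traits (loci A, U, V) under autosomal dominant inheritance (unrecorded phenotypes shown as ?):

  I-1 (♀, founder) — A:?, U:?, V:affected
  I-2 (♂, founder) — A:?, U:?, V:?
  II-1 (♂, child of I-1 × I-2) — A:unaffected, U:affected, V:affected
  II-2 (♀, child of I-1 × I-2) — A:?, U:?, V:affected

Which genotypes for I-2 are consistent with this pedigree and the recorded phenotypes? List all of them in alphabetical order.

I-2 ∈ {Aa UU VV, Aa UU Vv, Aa UU vv, Aa Uu VV, Aa Uu Vv, Aa Uu vv, Aa uu VV, Aa uu Vv, Aa uu vv, aa UU VV, aa UU Vv, aa UU vv, aa Uu VV, aa Uu Vv, aa Uu vv, aa uu VV, aa uu Vv, aa uu vv}

A/I-1 ? ·: aa|Aa
A/I-2 ? ·: aa|Aa
A/II-1 un I-1×I-2: aa
A/II-2 ? I-1×I-2: aa|Aa|AA
⇒ A over [I-1,I-2,II-1,II-2]: 8 consistent
U/I-1 ? ·: uu|Uu|UU
U/I-2 ? ·: uu|Uu|UU
U/II-1 aff I-1×I-2: Uu|UU
U/II-2 ? I-1×I-2: uu|Uu|UU
⇒ U over [I-1,I-2,II-1,II-2]: 21 consistent
V/I-1 aff ·: Vv|VV
V/I-2 ? ·: vv|Vv|VV
V/II-1 aff I-1×I-2: Vv|VV
V/II-2 aff I-1×I-2: Vv|VV
⇒ V over [I-1,I-2,II-1,II-2]: 15 consistent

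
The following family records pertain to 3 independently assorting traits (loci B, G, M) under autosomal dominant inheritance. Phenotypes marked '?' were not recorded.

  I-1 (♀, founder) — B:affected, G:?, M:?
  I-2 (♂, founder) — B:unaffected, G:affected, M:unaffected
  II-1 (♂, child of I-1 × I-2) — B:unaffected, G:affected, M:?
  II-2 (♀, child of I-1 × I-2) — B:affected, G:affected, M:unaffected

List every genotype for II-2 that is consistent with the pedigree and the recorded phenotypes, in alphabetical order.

II-2 ∈ {Bb GG mm, Bb Gg mm}

B/I-1 aff ·: Bb
B/I-2 un ·: bb
B/II-1 un I-1×I-2: bb
B/II-2 aff I-1×I-2: Bb
⇒ B over [I-1,I-2,II-1,II-2]: 1 consistent
G/I-1 ? ·: gg|Gg|GG
G/I-2 aff ·: Gg|GG
G/II-1 aff I-1×I-2: Gg|GG
G/II-2 aff I-1×I-2: Gg|GG
⇒ G over [I-1,I-2,II-1,II-2]: 15 consistent
M/I-1 ? ·: mm|Mm
M/I-2 un ·: mm
M/II-1 ? I-1×I-2: mm|Mm
M/II-2 un I-1×I-2: mm
⇒ M over [I-1,I-2,II-1,II-2]: 3 consistent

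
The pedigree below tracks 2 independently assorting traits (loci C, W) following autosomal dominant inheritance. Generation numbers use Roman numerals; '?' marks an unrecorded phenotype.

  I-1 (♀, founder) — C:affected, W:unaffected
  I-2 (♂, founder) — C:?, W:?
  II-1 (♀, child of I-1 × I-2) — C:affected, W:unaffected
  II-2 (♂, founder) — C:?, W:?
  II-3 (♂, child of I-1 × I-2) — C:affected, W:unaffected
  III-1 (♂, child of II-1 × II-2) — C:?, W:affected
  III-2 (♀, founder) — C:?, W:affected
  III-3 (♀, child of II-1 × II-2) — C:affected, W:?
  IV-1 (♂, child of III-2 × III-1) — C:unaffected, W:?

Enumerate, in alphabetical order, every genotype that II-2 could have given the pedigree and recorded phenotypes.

II-2 ∈ {CC WW, CC Ww, Cc WW, Cc Ww, cc WW, cc Ww}

C/I-1 aff ·: Cc|CC
C/I-2 ? ·: cc|Cc|CC
C/II-1 aff I-1×I-2: Cc|CC
C/II-2 ? ·: cc|Cc|CC
C/II-3 aff I-1×I-2: Cc|CC
C/III-1 ? II-1×II-2: cc|Cc
C/III-2 ? ·: cc|Cc
C/III-3 aff II-1×II-2: Cc|CC
C/IV-1 un III-2×III-1: cc
⇒ C over [I-1,I-2,II-1,II-2,II-3,III-1,III-2,III-3,IV-1]: 170 consistent
W/I-1 un ·: ww
W/I-2 ? ·: ww|Ww
W/II-1 un I-1×I-2: ww
W/II-2 ? ·: Ww|WW
W/II-3 un I-1×I-2: ww
W/III-1 aff II-1×II-2: Ww
W/III-2 aff ·: Ww|WW
W/III-3 ? II-1×II-2: ww|Ww
W/IV-1 ? III-2×III-1: ww|Ww|WW
⇒ W over [I-1,I-2,II-1,II-2,II-3,III-1,III-2,III-3,IV-1]: 30 consistent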